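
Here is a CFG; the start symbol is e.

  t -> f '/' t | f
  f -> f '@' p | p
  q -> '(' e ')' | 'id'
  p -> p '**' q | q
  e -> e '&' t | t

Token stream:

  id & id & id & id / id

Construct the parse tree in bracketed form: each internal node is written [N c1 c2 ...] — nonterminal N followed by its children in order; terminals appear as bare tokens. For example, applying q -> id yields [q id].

[e [e [e [e [t [f [p [q id]]]]] & [t [f [p [q id]]]]] & [t [f [p [q id]]]]] & [t [f [p [q id]]] / [t [f [p [q id]]]]]]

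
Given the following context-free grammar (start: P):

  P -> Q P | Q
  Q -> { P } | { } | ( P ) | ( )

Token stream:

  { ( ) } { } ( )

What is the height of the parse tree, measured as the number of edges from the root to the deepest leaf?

[P [Q { [P [Q ( )]] }] [P [Q { }] [P [Q ( )]]]]

4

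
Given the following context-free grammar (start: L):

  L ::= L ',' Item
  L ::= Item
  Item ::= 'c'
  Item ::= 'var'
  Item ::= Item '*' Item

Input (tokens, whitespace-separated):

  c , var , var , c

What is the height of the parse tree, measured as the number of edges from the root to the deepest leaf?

[L [L [L [L [Item c]] , [Item var]] , [Item var]] , [Item c]]

5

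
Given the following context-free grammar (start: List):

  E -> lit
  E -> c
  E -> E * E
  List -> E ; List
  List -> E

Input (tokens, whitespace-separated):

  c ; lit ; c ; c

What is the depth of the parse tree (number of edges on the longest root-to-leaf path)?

5

[List [E c] ; [List [E lit] ; [List [E c] ; [List [E c]]]]]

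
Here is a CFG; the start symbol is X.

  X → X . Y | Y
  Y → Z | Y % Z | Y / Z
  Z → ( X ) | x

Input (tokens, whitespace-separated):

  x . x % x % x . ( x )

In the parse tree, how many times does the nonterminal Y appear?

6

[X [X [X [Y [Z x]]] . [Y [Y [Y [Z x]] % [Z x]] % [Z x]]] . [Y [Z ( [X [Y [Z x]]] )]]]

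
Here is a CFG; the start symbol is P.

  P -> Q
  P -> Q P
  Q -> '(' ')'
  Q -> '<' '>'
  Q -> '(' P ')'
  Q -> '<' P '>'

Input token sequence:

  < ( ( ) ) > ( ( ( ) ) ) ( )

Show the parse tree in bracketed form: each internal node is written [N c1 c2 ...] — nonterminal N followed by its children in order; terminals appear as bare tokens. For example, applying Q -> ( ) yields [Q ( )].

[P [Q < [P [Q ( [P [Q ( )]] )]] >] [P [Q ( [P [Q ( [P [Q ( )]] )]] )] [P [Q ( )]]]]

P
Q P
< P > P
< Q > P
< ( P ) > P
< ( Q ) > P
< ( ( ) ) > P
< ( ( ) ) > Q P
< ( ( ) ) > ( P ) P
< ( ( ) ) > ( Q ) P
< ( ( ) ) > ( ( P ) ) P
< ( ( ) ) > ( ( Q ) ) P
< ( ( ) ) > ( ( ( ) ) ) P
< ( ( ) ) > ( ( ( ) ) ) Q
< ( ( ) ) > ( ( ( ) ) ) ( )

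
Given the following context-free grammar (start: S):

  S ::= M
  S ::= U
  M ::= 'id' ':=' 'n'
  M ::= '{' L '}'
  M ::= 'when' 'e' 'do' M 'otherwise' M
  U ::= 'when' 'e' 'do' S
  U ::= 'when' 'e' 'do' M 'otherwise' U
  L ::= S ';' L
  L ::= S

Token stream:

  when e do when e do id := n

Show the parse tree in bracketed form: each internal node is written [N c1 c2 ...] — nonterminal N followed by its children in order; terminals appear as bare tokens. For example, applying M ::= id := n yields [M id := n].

S
U
when e do S
when e do U
when e do when e do S
when e do when e do M
when e do when e do id := n

[S [U when e do [S [U when e do [S [M id := n]]]]]]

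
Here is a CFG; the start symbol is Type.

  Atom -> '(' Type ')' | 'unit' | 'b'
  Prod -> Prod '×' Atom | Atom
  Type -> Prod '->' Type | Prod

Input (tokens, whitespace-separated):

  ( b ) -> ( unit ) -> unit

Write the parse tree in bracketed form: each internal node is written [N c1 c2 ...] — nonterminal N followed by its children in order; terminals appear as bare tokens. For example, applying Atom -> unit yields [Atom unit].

Type
Prod -> Type
Atom -> Type
( Type ) -> Type
( Prod ) -> Type
( Atom ) -> Type
( b ) -> Type
( b ) -> Prod -> Type
( b ) -> Atom -> Type
( b ) -> ( Type ) -> Type
( b ) -> ( Prod ) -> Type
( b ) -> ( Atom ) -> Type
( b ) -> ( unit ) -> Type
( b ) -> ( unit ) -> Prod
( b ) -> ( unit ) -> Atom
( b ) -> ( unit ) -> unit

[Type [Prod [Atom ( [Type [Prod [Atom b]]] )]] -> [Type [Prod [Atom ( [Type [Prod [Atom unit]]] )]] -> [Type [Prod [Atom unit]]]]]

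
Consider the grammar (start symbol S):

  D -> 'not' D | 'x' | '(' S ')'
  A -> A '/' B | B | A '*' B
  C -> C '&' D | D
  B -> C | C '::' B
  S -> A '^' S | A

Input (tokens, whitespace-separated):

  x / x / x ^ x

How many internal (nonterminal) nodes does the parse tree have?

[S [A [A [A [B [C [D x]]]] / [B [C [D x]]]] / [B [C [D x]]]] ^ [S [A [B [C [D x]]]]]]

18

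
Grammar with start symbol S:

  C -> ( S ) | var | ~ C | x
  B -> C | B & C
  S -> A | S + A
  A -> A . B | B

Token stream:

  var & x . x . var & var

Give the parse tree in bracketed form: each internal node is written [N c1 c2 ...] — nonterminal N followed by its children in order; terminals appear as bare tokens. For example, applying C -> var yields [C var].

[S [A [A [A [B [B [C var]] & [C x]]] . [B [C x]]] . [B [B [C var]] & [C var]]]]

S
A
A . B
A . B . B
B . B . B
B & C . B . B
C & C . B . B
var & C . B . B
var & x . B . B
var & x . C . B
var & x . x . B
var & x . x . B & C
var & x . x . C & C
var & x . x . var & C
var & x . x . var & var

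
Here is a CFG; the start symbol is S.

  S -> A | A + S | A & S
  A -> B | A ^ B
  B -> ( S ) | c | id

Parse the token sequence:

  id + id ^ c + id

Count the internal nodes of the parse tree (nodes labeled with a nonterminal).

11

[S [A [B id]] + [S [A [A [B id]] ^ [B c]] + [S [A [B id]]]]]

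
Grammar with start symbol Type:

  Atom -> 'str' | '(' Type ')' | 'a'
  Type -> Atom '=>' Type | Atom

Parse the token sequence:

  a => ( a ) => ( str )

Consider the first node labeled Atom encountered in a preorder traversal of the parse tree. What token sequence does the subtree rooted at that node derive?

[Type [Atom a] => [Type [Atom ( [Type [Atom a]] )] => [Type [Atom ( [Type [Atom str]] )]]]]

a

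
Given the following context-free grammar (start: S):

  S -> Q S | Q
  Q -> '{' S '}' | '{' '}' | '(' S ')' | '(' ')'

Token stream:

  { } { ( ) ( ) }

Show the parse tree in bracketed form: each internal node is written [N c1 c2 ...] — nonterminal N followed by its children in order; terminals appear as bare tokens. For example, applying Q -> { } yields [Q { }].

S
Q S
{ } S
{ } Q
{ } { S }
{ } { Q S }
{ } { ( ) S }
{ } { ( ) Q }
{ } { ( ) ( ) }

[S [Q { }] [S [Q { [S [Q ( )] [S [Q ( )]]] }]]]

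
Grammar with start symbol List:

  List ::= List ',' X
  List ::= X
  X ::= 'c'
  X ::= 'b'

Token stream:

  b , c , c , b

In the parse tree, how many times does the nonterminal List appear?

4

[List [List [List [List [X b]] , [X c]] , [X c]] , [X b]]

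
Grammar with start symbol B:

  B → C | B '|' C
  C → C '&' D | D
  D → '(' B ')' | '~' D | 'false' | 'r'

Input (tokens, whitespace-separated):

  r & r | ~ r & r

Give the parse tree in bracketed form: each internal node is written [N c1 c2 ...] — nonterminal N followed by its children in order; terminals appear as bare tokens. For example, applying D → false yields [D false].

[B [B [C [C [D r]] & [D r]]] | [C [C [D ~ [D r]]] & [D r]]]

B
B | C
C | C
C & D | C
D & D | C
r & D | C
r & r | C
r & r | C & D
r & r | D & D
r & r | ~ D & D
r & r | ~ r & D
r & r | ~ r & r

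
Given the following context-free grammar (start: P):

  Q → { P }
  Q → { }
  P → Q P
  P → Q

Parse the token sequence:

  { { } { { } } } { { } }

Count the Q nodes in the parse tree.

[P [Q { [P [Q { }] [P [Q { [P [Q { }]] }]]] }] [P [Q { [P [Q { }]] }]]]

6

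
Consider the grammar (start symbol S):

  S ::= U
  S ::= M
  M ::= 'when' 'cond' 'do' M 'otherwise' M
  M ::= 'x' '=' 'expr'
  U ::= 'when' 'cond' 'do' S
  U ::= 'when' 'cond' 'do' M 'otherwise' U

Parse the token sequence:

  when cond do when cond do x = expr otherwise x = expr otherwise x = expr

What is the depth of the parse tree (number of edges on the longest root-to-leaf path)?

4

[S [M when cond do [M when cond do [M x = expr] otherwise [M x = expr]] otherwise [M x = expr]]]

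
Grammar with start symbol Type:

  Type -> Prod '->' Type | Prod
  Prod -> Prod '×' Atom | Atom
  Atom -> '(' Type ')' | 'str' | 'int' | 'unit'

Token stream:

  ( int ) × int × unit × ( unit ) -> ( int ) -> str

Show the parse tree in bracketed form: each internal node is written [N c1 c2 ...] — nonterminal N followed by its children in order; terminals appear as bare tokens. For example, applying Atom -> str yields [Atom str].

[Type [Prod [Prod [Prod [Prod [Atom ( [Type [Prod [Atom int]]] )]] × [Atom int]] × [Atom unit]] × [Atom ( [Type [Prod [Atom unit]]] )]] -> [Type [Prod [Atom ( [Type [Prod [Atom int]]] )]] -> [Type [Prod [Atom str]]]]]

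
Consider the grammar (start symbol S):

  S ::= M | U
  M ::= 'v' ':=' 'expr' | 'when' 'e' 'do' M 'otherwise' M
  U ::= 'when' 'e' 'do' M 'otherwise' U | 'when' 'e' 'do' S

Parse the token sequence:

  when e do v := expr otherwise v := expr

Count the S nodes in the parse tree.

1

[S [M when e do [M v := expr] otherwise [M v := expr]]]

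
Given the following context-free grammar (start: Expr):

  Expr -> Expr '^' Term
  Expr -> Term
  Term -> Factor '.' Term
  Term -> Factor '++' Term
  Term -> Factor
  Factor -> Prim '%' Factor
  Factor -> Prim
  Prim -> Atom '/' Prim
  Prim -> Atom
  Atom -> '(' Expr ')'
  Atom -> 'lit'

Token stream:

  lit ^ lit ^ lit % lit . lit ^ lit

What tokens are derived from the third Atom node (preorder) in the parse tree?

[Expr [Expr [Expr [Expr [Term [Factor [Prim [Atom lit]]]]] ^ [Term [Factor [Prim [Atom lit]]]]] ^ [Term [Factor [Prim [Atom lit]] % [Factor [Prim [Atom lit]]]] . [Term [Factor [Prim [Atom lit]]]]]] ^ [Term [Factor [Prim [Atom lit]]]]]

lit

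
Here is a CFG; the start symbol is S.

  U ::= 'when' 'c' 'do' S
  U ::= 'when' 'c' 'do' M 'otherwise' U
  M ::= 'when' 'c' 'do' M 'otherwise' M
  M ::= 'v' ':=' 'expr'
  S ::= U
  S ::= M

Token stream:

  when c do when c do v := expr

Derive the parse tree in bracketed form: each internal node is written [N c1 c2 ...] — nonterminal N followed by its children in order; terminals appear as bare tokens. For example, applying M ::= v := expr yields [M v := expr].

S
U
when c do S
when c do U
when c do when c do S
when c do when c do M
when c do when c do v := expr

[S [U when c do [S [U when c do [S [M v := expr]]]]]]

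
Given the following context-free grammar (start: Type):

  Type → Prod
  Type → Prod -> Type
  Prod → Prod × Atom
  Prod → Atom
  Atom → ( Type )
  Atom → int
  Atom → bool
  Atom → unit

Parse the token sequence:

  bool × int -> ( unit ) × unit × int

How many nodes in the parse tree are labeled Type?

3

[Type [Prod [Prod [Atom bool]] × [Atom int]] -> [Type [Prod [Prod [Prod [Atom ( [Type [Prod [Atom unit]]] )]] × [Atom unit]] × [Atom int]]]]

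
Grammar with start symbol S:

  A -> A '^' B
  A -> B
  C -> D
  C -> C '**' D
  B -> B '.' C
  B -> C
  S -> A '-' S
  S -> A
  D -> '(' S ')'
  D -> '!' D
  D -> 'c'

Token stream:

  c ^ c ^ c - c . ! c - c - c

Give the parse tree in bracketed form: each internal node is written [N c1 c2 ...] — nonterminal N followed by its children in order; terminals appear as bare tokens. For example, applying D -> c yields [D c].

[S [A [A [A [B [C [D c]]]] ^ [B [C [D c]]]] ^ [B [C [D c]]]] - [S [A [B [B [C [D c]]] . [C [D ! [D c]]]]] - [S [A [B [C [D c]]]] - [S [A [B [C [D c]]]]]]]]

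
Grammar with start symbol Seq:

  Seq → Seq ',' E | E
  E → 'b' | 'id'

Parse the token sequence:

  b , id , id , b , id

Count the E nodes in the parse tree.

5

[Seq [Seq [Seq [Seq [Seq [E b]] , [E id]] , [E id]] , [E b]] , [E id]]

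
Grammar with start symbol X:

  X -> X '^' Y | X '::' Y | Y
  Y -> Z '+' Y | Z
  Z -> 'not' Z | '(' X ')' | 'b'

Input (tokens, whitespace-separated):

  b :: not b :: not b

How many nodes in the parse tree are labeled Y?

[X [X [X [Y [Z b]]] :: [Y [Z not [Z b]]]] :: [Y [Z not [Z b]]]]

3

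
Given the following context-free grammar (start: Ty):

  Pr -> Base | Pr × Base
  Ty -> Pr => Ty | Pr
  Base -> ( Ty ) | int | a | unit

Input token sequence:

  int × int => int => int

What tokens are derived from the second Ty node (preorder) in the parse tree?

int => int

[Ty [Pr [Pr [Base int]] × [Base int]] => [Ty [Pr [Base int]] => [Ty [Pr [Base int]]]]]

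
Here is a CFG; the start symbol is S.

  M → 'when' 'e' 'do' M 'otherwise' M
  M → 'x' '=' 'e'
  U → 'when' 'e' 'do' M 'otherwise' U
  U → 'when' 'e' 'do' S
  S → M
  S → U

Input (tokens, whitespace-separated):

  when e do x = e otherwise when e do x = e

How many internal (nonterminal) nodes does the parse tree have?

[S [U when e do [M x = e] otherwise [U when e do [S [M x = e]]]]]

6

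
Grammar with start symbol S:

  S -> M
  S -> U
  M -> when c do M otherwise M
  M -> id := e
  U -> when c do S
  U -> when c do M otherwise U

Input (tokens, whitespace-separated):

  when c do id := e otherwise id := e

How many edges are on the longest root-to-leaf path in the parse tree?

3

[S [M when c do [M id := e] otherwise [M id := e]]]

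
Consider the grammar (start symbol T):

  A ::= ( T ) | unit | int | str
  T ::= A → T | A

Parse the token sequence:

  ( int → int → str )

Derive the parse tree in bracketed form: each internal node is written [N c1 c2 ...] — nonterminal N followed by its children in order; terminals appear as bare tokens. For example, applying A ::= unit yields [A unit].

T
A
( T )
( A → T )
( int → T )
( int → A → T )
( int → int → T )
( int → int → A )
( int → int → str )

[T [A ( [T [A int] → [T [A int] → [T [A str]]]] )]]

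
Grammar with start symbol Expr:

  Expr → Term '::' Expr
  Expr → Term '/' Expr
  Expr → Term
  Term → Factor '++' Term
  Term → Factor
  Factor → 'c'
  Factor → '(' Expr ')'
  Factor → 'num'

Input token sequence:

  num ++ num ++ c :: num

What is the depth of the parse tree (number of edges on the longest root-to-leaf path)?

[Expr [Term [Factor num] ++ [Term [Factor num] ++ [Term [Factor c]]]] :: [Expr [Term [Factor num]]]]

5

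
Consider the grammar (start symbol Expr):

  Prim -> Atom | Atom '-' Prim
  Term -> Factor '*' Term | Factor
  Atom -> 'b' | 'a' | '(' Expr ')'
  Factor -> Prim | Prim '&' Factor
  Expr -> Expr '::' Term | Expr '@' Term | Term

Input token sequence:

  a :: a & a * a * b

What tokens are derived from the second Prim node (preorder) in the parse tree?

a

[Expr [Expr [Term [Factor [Prim [Atom a]]]]] :: [Term [Factor [Prim [Atom a]] & [Factor [Prim [Atom a]]]] * [Term [Factor [Prim [Atom a]]] * [Term [Factor [Prim [Atom b]]]]]]]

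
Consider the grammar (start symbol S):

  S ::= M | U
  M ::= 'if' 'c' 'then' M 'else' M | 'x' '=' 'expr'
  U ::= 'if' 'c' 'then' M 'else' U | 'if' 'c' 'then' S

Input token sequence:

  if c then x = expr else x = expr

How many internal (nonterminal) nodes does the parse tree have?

[S [M if c then [M x = expr] else [M x = expr]]]

4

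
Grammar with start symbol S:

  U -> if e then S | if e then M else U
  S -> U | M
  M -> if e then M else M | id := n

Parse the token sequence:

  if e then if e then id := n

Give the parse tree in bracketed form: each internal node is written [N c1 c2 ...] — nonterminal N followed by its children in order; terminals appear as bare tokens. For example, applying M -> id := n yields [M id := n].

[S [U if e then [S [U if e then [S [M id := n]]]]]]

S
U
if e then S
if e then U
if e then if e then S
if e then if e then M
if e then if e then id := n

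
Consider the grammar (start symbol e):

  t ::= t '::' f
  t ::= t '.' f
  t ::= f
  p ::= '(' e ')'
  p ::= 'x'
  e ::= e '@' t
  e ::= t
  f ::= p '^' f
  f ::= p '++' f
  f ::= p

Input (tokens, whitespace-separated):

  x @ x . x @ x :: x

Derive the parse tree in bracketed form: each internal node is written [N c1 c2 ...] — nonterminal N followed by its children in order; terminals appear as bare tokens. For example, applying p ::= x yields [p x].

e
e @ t
e @ t @ t
t @ t @ t
f @ t @ t
p @ t @ t
x @ t @ t
x @ t . f @ t
x @ f . f @ t
x @ p . f @ t
x @ x . f @ t
x @ x . p @ t
x @ x . x @ t
x @ x . x @ t :: f
x @ x . x @ f :: f
x @ x . x @ p :: f
x @ x . x @ x :: f
x @ x . x @ x :: p
x @ x . x @ x :: x

[e [e [e [t [f [p x]]]] @ [t [t [f [p x]]] . [f [p x]]]] @ [t [t [f [p x]]] :: [f [p x]]]]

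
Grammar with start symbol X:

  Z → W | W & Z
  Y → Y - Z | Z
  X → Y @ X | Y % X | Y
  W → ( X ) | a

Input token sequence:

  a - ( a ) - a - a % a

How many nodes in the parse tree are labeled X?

[X [Y [Y [Y [Y [Z [W a]]] - [Z [W ( [X [Y [Z [W a]]]] )]]] - [Z [W a]]] - [Z [W a]]] % [X [Y [Z [W a]]]]]

3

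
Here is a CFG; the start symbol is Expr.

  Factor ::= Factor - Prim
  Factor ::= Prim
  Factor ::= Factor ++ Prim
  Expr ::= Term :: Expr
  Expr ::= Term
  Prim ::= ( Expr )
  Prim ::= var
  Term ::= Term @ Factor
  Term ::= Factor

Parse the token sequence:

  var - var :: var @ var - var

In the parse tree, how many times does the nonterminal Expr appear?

[Expr [Term [Factor [Factor [Prim var]] - [Prim var]]] :: [Expr [Term [Term [Factor [Prim var]]] @ [Factor [Factor [Prim var]] - [Prim var]]]]]

2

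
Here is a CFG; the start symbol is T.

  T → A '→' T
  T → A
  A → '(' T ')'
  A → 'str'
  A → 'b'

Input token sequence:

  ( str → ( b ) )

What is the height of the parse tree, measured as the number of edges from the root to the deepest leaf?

7

[T [A ( [T [A str] → [T [A ( [T [A b]] )]]] )]]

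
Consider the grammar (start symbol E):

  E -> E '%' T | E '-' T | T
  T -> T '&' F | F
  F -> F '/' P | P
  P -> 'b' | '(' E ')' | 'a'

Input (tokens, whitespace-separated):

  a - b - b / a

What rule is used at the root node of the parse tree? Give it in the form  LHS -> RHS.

[E [E [E [T [F [P a]]]] - [T [F [P b]]]] - [T [F [F [P b]] / [P a]]]]

E -> E '-' T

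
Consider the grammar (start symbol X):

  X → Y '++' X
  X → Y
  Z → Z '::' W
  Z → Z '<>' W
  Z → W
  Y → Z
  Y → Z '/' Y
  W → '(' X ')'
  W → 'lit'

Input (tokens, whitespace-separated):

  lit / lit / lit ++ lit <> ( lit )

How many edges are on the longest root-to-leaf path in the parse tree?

9

[X [Y [Z [W lit]] / [Y [Z [W lit]] / [Y [Z [W lit]]]]] ++ [X [Y [Z [Z [W lit]] <> [W ( [X [Y [Z [W lit]]]] )]]]]]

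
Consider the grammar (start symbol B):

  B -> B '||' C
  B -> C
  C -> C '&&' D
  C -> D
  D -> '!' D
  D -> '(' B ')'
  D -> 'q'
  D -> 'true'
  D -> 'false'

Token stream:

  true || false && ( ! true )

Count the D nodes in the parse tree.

5

[B [B [C [D true]]] || [C [C [D false]] && [D ( [B [C [D ! [D true]]]] )]]]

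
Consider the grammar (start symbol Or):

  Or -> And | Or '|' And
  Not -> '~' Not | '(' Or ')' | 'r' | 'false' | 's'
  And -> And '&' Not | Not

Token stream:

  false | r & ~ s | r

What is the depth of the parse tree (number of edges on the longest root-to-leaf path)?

[Or [Or [Or [And [Not false]]] | [And [And [Not r]] & [Not ~ [Not s]]]] | [And [Not r]]]

5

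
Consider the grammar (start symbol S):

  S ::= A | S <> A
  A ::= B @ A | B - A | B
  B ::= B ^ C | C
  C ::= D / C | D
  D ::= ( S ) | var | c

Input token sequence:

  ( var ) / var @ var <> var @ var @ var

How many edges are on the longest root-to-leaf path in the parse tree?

[S [S [A [B [C [D ( [S [A [B [C [D var]]]]] )] / [C [D var]]]] @ [A [B [C [D var]]]]]] <> [A [B [C [D var]]] @ [A [B [C [D var]]] @ [A [B [C [D var]]]]]]]

11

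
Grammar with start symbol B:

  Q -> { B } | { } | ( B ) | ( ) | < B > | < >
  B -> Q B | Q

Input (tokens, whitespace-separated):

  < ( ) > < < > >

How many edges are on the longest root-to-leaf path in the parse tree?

[B [Q < [B [Q ( )]] >] [B [Q < [B [Q < >]] >]]]

5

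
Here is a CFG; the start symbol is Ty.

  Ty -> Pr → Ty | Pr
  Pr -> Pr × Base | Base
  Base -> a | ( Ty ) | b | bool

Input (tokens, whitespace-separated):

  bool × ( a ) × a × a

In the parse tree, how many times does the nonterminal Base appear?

[Ty [Pr [Pr [Pr [Pr [Base bool]] × [Base ( [Ty [Pr [Base a]]] )]] × [Base a]] × [Base a]]]

5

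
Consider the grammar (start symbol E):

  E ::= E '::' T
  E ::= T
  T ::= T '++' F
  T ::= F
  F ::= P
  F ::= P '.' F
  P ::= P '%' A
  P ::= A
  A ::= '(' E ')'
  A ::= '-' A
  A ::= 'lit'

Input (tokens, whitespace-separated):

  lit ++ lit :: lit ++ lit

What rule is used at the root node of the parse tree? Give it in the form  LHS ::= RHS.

E ::= E '::' T

[E [E [T [T [F [P [A lit]]]] ++ [F [P [A lit]]]]] :: [T [T [F [P [A lit]]]] ++ [F [P [A lit]]]]]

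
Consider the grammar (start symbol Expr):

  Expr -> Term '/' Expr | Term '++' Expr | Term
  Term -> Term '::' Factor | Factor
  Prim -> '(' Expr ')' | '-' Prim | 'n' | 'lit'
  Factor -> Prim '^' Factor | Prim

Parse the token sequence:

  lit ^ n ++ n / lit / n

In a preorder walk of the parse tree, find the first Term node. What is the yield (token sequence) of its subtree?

lit ^ n

[Expr [Term [Factor [Prim lit] ^ [Factor [Prim n]]]] ++ [Expr [Term [Factor [Prim n]]] / [Expr [Term [Factor [Prim lit]]] / [Expr [Term [Factor [Prim n]]]]]]]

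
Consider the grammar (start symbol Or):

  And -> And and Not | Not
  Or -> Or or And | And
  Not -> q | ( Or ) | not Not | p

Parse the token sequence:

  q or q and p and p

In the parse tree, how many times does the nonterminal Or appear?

2

[Or [Or [And [Not q]]] or [And [And [And [Not q]] and [Not p]] and [Not p]]]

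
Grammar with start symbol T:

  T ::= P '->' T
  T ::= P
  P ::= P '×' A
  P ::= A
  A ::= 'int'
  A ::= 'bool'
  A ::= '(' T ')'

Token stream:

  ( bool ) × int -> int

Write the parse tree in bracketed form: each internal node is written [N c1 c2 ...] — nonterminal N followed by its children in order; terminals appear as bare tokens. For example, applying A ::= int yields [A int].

T
P -> T
P × A -> T
A × A -> T
( T ) × A -> T
( P ) × A -> T
( A ) × A -> T
( bool ) × A -> T
( bool ) × int -> T
( bool ) × int -> P
( bool ) × int -> A
( bool ) × int -> int

[T [P [P [A ( [T [P [A bool]]] )]] × [A int]] -> [T [P [A int]]]]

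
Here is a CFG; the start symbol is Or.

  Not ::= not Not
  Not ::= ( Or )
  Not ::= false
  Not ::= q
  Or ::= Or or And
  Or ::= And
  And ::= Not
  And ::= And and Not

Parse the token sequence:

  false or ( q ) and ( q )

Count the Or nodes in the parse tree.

4

[Or [Or [And [Not false]]] or [And [And [Not ( [Or [And [Not q]]] )]] and [Not ( [Or [And [Not q]]] )]]]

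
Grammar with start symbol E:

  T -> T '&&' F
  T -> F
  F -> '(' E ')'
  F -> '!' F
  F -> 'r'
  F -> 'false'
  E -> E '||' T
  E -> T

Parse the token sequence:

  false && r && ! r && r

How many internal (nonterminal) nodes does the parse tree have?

[E [T [T [T [T [F false]] && [F r]] && [F ! [F r]]] && [F r]]]

10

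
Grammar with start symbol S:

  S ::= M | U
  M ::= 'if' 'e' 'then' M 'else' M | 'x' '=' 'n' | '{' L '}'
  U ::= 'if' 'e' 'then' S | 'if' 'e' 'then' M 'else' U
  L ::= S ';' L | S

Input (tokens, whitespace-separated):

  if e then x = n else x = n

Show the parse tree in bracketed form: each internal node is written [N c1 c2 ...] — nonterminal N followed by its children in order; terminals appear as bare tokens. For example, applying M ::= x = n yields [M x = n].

S
M
if e then M else M
if e then x = n else M
if e then x = n else x = n

[S [M if e then [M x = n] else [M x = n]]]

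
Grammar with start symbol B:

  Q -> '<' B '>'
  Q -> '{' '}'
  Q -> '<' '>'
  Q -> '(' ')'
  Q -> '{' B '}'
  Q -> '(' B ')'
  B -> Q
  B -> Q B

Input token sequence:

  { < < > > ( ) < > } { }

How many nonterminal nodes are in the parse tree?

[B [Q { [B [Q < [B [Q < >]] >] [B [Q ( )] [B [Q < >]]]] }] [B [Q { }]]]

12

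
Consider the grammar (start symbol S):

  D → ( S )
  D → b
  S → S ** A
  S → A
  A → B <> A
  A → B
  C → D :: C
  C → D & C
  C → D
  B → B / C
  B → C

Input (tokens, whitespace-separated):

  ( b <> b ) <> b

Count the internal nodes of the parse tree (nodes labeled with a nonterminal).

[S [A [B [C [D ( [S [A [B [C [D b]]] <> [A [B [C [D b]]]]]] )]]] <> [A [B [C [D b]]]]]]

18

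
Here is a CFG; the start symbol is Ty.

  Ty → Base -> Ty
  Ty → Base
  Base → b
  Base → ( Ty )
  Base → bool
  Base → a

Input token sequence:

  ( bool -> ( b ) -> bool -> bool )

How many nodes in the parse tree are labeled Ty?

[Ty [Base ( [Ty [Base bool] -> [Ty [Base ( [Ty [Base b]] )] -> [Ty [Base bool] -> [Ty [Base bool]]]]] )]]

6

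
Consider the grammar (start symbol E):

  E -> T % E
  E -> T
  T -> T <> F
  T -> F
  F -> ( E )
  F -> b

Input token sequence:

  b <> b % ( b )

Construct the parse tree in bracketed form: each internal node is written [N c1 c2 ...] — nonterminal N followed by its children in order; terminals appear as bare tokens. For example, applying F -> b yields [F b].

[E [T [T [F b]] <> [F b]] % [E [T [F ( [E [T [F b]]] )]]]]

E
T % E
T <> F % E
F <> F % E
b <> F % E
b <> b % E
b <> b % T
b <> b % F
b <> b % ( E )
b <> b % ( T )
b <> b % ( F )
b <> b % ( b )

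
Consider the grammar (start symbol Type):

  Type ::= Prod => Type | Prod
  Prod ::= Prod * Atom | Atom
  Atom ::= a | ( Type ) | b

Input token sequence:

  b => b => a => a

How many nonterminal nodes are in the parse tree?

[Type [Prod [Atom b]] => [Type [Prod [Atom b]] => [Type [Prod [Atom a]] => [Type [Prod [Atom a]]]]]]

12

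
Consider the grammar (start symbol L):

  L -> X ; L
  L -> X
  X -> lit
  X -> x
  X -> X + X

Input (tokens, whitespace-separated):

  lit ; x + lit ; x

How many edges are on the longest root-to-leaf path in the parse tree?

[L [X lit] ; [L [X [X x] + [X lit]] ; [L [X x]]]]

4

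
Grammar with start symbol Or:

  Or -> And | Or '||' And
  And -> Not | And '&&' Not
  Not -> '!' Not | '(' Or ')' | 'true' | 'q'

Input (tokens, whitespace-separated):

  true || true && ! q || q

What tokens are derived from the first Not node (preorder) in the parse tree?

true

[Or [Or [Or [And [Not true]]] || [And [And [Not true]] && [Not ! [Not q]]]] || [And [Not q]]]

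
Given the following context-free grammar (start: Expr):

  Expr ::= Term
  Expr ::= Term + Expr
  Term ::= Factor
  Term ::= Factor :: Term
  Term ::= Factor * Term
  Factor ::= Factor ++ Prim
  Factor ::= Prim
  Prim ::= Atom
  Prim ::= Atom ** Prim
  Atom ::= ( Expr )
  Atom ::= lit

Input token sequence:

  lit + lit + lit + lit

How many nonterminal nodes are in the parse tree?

20

[Expr [Term [Factor [Prim [Atom lit]]]] + [Expr [Term [Factor [Prim [Atom lit]]]] + [Expr [Term [Factor [Prim [Atom lit]]]] + [Expr [Term [Factor [Prim [Atom lit]]]]]]]]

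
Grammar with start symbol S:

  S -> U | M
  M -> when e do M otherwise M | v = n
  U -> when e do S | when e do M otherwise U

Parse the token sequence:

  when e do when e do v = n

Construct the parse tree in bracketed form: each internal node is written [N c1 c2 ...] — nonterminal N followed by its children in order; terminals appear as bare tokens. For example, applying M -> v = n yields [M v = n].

[S [U when e do [S [U when e do [S [M v = n]]]]]]

S
U
when e do S
when e do U
when e do when e do S
when e do when e do M
when e do when e do v = n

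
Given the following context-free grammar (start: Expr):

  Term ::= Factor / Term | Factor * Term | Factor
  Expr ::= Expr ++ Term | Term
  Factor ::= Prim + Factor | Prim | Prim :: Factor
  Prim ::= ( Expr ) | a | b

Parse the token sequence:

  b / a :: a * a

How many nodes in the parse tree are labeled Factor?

[Expr [Term [Factor [Prim b]] / [Term [Factor [Prim a] :: [Factor [Prim a]]] * [Term [Factor [Prim a]]]]]]

4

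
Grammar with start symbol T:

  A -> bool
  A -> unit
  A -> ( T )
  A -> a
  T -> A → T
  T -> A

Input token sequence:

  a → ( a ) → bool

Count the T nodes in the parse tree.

4

[T [A a] → [T [A ( [T [A a]] )] → [T [A bool]]]]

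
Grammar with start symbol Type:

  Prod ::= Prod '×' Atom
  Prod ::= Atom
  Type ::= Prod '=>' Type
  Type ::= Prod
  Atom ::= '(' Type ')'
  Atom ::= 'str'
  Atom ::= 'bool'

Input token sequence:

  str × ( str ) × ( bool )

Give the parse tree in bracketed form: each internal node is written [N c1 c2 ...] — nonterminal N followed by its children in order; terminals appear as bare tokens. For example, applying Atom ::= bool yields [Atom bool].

Type
Prod
Prod × Atom
Prod × Atom × Atom
Atom × Atom × Atom
str × Atom × Atom
str × ( Type ) × Atom
str × ( Prod ) × Atom
str × ( Atom ) × Atom
str × ( str ) × Atom
str × ( str ) × ( Type )
str × ( str ) × ( Prod )
str × ( str ) × ( Atom )
str × ( str ) × ( bool )

[Type [Prod [Prod [Prod [Atom str]] × [Atom ( [Type [Prod [Atom str]]] )]] × [Atom ( [Type [Prod [Atom bool]]] )]]]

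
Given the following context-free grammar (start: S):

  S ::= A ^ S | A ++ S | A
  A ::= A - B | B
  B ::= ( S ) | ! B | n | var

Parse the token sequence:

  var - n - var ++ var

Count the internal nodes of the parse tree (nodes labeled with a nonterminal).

[S [A [A [A [B var]] - [B n]] - [B var]] ++ [S [A [B var]]]]

10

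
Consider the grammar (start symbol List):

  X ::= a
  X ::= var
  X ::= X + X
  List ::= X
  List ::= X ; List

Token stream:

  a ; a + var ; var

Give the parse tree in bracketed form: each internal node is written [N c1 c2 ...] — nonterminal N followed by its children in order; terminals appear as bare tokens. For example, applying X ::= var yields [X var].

[List [X a] ; [List [X [X a] + [X var]] ; [List [X var]]]]

List
X ; List
a ; List
a ; X ; List
a ; X + X ; List
a ; a + X ; List
a ; a + var ; List
a ; a + var ; X
a ; a + var ; var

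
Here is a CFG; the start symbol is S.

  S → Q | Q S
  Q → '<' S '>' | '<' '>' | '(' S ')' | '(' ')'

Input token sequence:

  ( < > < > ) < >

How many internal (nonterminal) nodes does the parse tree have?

8

[S [Q ( [S [Q < >] [S [Q < >]]] )] [S [Q < >]]]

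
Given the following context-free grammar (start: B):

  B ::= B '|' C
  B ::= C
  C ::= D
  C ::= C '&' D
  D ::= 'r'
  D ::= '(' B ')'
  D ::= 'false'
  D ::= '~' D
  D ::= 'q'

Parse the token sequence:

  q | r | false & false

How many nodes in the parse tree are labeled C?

4

[B [B [B [C [D q]]] | [C [D r]]] | [C [C [D false]] & [D false]]]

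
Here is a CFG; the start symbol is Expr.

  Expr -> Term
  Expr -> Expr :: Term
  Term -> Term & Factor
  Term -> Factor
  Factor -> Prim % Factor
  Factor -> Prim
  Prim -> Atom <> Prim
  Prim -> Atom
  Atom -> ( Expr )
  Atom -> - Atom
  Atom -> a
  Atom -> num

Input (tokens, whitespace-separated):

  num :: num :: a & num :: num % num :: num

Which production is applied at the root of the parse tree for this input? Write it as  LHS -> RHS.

Expr -> Expr :: Term

[Expr [Expr [Expr [Expr [Expr [Term [Factor [Prim [Atom num]]]]] :: [Term [Factor [Prim [Atom num]]]]] :: [Term [Term [Factor [Prim [Atom a]]]] & [Factor [Prim [Atom num]]]]] :: [Term [Factor [Prim [Atom num]] % [Factor [Prim [Atom num]]]]]] :: [Term [Factor [Prim [Atom num]]]]]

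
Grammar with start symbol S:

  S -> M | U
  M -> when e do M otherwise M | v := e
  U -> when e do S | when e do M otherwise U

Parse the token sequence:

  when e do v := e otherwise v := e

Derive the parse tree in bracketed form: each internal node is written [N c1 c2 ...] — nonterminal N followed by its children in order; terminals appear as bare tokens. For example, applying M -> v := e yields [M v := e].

[S [M when e do [M v := e] otherwise [M v := e]]]

S
M
when e do M otherwise M
when e do v := e otherwise M
when e do v := e otherwise v := e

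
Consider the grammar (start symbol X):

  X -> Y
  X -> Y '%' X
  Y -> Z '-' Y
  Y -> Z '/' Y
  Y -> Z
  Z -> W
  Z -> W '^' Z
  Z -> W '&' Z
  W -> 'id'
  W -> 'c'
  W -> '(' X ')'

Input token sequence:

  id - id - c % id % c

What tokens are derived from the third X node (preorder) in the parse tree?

c

[X [Y [Z [W id]] - [Y [Z [W id]] - [Y [Z [W c]]]]] % [X [Y [Z [W id]]] % [X [Y [Z [W c]]]]]]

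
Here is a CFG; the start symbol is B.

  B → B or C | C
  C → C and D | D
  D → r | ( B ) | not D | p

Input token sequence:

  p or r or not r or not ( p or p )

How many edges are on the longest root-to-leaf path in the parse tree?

[B [B [B [B [C [D p]]] or [C [D r]]] or [C [D not [D r]]]] or [C [D not [D ( [B [B [C [D p]]] or [C [D p]]] )]]]]

8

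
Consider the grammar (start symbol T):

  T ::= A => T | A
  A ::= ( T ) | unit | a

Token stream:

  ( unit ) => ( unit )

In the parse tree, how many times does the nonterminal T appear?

[T [A ( [T [A unit]] )] => [T [A ( [T [A unit]] )]]]

4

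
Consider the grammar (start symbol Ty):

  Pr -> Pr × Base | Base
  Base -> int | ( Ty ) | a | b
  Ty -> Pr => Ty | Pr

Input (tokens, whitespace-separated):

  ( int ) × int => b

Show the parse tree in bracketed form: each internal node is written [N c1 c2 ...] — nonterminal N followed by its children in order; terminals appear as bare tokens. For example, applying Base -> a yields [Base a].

Ty
Pr => Ty
Pr × Base => Ty
Base × Base => Ty
( Ty ) × Base => Ty
( Pr ) × Base => Ty
( Base ) × Base => Ty
( int ) × Base => Ty
( int ) × int => Ty
( int ) × int => Pr
( int ) × int => Base
( int ) × int => b

[Ty [Pr [Pr [Base ( [Ty [Pr [Base int]]] )]] × [Base int]] => [Ty [Pr [Base b]]]]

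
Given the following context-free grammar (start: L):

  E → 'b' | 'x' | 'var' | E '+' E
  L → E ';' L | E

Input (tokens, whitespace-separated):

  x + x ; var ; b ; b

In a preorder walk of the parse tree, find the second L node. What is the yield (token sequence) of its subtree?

[L [E [E x] + [E x]] ; [L [E var] ; [L [E b] ; [L [E b]]]]]

var ; b ; b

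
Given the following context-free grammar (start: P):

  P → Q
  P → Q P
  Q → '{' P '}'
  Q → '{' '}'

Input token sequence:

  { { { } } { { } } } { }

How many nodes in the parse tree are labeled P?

6

[P [Q { [P [Q { [P [Q { }]] }] [P [Q { [P [Q { }]] }]]] }] [P [Q { }]]]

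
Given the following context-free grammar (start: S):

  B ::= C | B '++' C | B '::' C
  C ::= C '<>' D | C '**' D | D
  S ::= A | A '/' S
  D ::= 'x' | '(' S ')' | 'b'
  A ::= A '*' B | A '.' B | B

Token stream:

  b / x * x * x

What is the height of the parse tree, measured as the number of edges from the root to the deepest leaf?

8

[S [A [B [C [D b]]]] / [S [A [A [A [B [C [D x]]]] * [B [C [D x]]]] * [B [C [D x]]]]]]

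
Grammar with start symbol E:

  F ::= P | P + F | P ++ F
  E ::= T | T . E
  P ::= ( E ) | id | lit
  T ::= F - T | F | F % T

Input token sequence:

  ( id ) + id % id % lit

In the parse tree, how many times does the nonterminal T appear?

4

[E [T [F [P ( [E [T [F [P id]]]] )] + [F [P id]]] % [T [F [P id]] % [T [F [P lit]]]]]]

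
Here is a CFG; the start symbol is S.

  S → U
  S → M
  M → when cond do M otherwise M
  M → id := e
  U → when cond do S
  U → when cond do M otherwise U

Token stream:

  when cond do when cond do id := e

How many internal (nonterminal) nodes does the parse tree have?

[S [U when cond do [S [U when cond do [S [M id := e]]]]]]

6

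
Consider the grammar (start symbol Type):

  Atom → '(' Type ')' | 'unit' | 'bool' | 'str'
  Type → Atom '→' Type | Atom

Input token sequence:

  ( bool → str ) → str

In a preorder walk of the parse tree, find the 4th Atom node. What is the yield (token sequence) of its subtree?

[Type [Atom ( [Type [Atom bool] → [Type [Atom str]]] )] → [Type [Atom str]]]

str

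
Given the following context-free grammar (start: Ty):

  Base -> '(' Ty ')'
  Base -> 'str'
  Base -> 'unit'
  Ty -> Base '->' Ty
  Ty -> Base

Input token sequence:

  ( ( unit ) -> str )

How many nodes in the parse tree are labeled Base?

[Ty [Base ( [Ty [Base ( [Ty [Base unit]] )] -> [Ty [Base str]]] )]]

4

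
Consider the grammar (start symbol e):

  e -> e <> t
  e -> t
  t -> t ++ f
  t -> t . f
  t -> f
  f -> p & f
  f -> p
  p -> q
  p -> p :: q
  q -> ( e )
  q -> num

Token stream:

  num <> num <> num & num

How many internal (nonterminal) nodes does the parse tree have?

18

[e [e [e [t [f [p [q num]]]]] <> [t [f [p [q num]]]]] <> [t [f [p [q num]] & [f [p [q num]]]]]]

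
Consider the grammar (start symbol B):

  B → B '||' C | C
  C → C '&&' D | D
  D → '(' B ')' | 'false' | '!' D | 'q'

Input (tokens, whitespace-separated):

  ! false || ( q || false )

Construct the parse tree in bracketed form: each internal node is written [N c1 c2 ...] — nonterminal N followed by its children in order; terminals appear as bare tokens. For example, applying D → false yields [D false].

B
B || C
C || C
D || C
! D || C
! false || C
! false || D
! false || ( B )
! false || ( B || C )
! false || ( C || C )
! false || ( D || C )
! false || ( q || C )
! false || ( q || D )
! false || ( q || false )

[B [B [C [D ! [D false]]]] || [C [D ( [B [B [C [D q]]] || [C [D false]]] )]]]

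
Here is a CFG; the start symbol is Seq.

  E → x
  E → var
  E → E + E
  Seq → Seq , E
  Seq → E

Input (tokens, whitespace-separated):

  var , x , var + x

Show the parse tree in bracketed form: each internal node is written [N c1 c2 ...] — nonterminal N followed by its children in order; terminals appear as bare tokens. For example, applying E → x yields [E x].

Seq
Seq , E
Seq , E , E
E , E , E
var , E , E
var , x , E
var , x , E + E
var , x , var + E
var , x , var + x

[Seq [Seq [Seq [E var]] , [E x]] , [E [E var] + [E x]]]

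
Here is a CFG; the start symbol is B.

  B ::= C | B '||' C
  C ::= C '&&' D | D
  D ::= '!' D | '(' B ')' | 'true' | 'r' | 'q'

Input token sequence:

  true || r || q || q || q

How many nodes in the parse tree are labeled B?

[B [B [B [B [B [C [D true]]] || [C [D r]]] || [C [D q]]] || [C [D q]]] || [C [D q]]]

5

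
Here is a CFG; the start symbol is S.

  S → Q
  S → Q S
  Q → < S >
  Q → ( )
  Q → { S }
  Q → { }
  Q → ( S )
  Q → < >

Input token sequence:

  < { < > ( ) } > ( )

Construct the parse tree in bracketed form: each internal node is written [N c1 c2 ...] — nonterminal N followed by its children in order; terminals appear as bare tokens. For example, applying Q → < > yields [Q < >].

S
Q S
< S > S
< Q > S
< { S } > S
< { Q S } > S
< { < > S } > S
< { < > Q } > S
< { < > ( ) } > S
< { < > ( ) } > Q
< { < > ( ) } > ( )

[S [Q < [S [Q { [S [Q < >] [S [Q ( )]]] }]] >] [S [Q ( )]]]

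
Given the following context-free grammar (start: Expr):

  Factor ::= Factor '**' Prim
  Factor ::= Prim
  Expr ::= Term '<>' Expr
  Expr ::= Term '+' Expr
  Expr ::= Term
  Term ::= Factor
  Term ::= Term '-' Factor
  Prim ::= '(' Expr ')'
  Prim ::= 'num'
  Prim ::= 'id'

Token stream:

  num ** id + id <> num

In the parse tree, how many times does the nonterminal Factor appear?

[Expr [Term [Factor [Factor [Prim num]] ** [Prim id]]] + [Expr [Term [Factor [Prim id]]] <> [Expr [Term [Factor [Prim num]]]]]]

4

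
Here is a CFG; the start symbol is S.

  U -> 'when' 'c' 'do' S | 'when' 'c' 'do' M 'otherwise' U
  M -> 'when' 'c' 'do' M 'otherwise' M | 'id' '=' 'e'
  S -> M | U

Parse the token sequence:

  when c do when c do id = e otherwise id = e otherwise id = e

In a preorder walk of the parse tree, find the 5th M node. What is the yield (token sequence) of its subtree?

id = e

[S [M when c do [M when c do [M id = e] otherwise [M id = e]] otherwise [M id = e]]]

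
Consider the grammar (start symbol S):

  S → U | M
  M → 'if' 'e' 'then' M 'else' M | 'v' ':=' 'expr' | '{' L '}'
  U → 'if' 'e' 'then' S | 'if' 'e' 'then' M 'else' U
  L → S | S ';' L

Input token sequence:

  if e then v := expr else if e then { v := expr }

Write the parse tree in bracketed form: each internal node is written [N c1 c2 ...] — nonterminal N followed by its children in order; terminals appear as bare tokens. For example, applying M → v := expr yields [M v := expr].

[S [U if e then [M v := expr] else [U if e then [S [M { [L [S [M v := expr]]] }]]]]]

S
U
if e then M else U
if e then v := expr else U
if e then v := expr else if e then S
if e then v := expr else if e then M
if e then v := expr else if e then { L }
if e then v := expr else if e then { S }
if e then v := expr else if e then { M }
if e then v := expr else if e then { v := expr }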